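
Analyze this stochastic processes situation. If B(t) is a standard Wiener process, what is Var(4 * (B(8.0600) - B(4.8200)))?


Var(alpha*(B(t)-B(s))) = alpha^2 * (t-s)
= 4^2 * (8.0600 - 4.8200)
= 16 * 3.2400
= 51.8400

51.8400


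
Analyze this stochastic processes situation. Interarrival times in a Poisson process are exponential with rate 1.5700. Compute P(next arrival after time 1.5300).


P(X > t) = exp(-lambda * t)
= exp(-1.5700 * 1.5300)
= exp(-2.4021) = 0.0905

0.0905


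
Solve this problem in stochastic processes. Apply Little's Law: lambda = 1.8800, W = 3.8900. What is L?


Little's Law: L = lambda * W
= 1.8800 * 3.8900
= 7.3132

7.3132


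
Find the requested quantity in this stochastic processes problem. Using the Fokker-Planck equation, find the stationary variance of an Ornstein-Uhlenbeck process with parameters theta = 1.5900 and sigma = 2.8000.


Stationary variance = sigma^2 / (2*theta)
= 2.8000^2 / (2*1.5900)
= 7.8400 / 3.1800
= 2.4654

2.4654


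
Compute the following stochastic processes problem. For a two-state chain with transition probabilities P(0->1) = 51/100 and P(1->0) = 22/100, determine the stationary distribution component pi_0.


Stationary distribution: pi_0 = p10/(p01+p10), pi_1 = p01/(p01+p10)
p01 = 0.5100, p10 = 0.2200
pi_0 = 0.3014

0.3014


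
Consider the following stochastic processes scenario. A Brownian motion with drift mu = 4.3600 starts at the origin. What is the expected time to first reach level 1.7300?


Expected first passage time = a/mu
= 1.7300/4.3600
= 0.3968

0.3968


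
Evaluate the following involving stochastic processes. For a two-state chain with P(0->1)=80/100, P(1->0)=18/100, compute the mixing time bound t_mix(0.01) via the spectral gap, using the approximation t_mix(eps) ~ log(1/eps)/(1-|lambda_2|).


lambda_2 = |1 - p01 - p10| = |1 - 0.8000 - 0.1800| = 0.0200
t_mix ~ log(1/eps)/(1 - |lambda_2|)
= log(100)/(1 - 0.0200) = 4.6052/0.9800
= 4.6992

4.6992


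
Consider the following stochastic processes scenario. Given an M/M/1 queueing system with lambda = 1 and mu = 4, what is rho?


rho = lambda/mu
= 1/4
= 0.2500

0.2500


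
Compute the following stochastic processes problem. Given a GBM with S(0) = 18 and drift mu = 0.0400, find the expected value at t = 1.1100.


E[S(t)] = S(0) * exp(mu * t)
= 18 * exp(0.0400 * 1.1100)
= 18 * 1.0454
= 18.8172

18.8172


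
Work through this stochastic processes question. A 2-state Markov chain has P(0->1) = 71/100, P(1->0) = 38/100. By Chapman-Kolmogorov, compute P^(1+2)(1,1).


P^3 = P^1 * P^2
Computing via matrix multiplication of the transition matrix.
Entry (1,1) of P^3 = 0.6511

0.6511


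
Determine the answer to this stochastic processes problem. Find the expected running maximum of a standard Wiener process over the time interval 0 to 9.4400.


E(max B(s)) = sqrt(2t/pi)
= sqrt(2*9.4400/pi)
= sqrt(6.0097)
= 2.4515

2.4515


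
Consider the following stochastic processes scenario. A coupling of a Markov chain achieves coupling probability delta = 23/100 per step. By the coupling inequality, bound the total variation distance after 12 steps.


TV distance bound <= (1-delta)^n
= (1 - 0.2300)^12
= 0.7700^12
= 0.0434

0.0434


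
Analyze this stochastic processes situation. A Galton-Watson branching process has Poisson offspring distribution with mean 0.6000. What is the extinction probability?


Since mu = 0.6000 <= 1, extinction probability = 1.

1.0000


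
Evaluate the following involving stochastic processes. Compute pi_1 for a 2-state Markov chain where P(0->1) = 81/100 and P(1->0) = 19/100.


Stationary distribution: pi_0 = p10/(p01+p10), pi_1 = p01/(p01+p10)
p01 = 0.8100, p10 = 0.1900
pi_1 = 0.8100

0.8100


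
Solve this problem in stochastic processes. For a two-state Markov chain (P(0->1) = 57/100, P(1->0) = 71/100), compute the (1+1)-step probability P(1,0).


P^2 = P^1 * P^1
Computing via matrix multiplication of the transition matrix.
Entry (1,0) of P^2 = 0.5112

0.5112


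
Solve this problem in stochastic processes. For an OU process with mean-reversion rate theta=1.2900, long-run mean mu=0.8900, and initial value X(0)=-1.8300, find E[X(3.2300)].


E[X(t)] = mu + (X(0) - mu)*exp(-theta*t)
= 0.8900 + (-1.8300 - 0.8900)*exp(-1.2900*3.2300)
= 0.8900 + -2.7200 * 0.0155
= 0.8478

0.8478


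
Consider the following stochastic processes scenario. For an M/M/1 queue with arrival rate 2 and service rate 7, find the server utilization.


rho = lambda/mu
= 2/7
= 0.2857

0.2857


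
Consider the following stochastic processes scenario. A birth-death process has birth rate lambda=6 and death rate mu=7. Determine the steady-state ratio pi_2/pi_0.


For birth-death process, pi_n/pi_0 = (lambda/mu)^n
= (6/7)^2
= 0.7347

0.7347


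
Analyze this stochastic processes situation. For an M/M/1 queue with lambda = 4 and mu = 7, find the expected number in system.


rho = 4/7 = 0.5714
L = rho/(1-rho)
= 0.5714/0.4286
= 1.3333

1.3333


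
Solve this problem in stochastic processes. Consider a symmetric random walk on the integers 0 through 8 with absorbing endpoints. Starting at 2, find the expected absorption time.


For symmetric RW on 0,...,N with absorbing barriers, E(i) = i*(N-i)
E(2) = 2 * 6 = 12

12


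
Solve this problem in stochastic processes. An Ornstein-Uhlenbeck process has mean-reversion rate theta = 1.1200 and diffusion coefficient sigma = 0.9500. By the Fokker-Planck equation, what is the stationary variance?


Stationary variance = sigma^2 / (2*theta)
= 0.9500^2 / (2*1.1200)
= 0.9025 / 2.2400
= 0.4029

0.4029


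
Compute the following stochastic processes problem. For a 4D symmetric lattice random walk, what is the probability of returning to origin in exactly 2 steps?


P(return in 2 steps) = P(reverse first step) = 1/(2d)
= 1/8
= 0.1250

0.1250


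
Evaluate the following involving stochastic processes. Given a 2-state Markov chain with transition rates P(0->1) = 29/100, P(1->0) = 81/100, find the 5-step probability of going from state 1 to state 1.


Computing P^5 by matrix multiplication.
P = [[0.7100, 0.2900], [0.8100, 0.1900]]
After raising P to the power 5:
P^5(1,1) = 0.2636

0.2636


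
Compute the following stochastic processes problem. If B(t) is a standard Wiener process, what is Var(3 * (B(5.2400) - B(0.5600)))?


Var(alpha*(B(t)-B(s))) = alpha^2 * (t-s)
= 3^2 * (5.2400 - 0.5600)
= 9 * 4.6800
= 42.1200

42.1200


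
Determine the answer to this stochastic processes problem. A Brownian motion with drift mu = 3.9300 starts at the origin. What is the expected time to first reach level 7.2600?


Expected first passage time = a/mu
= 7.2600/3.9300
= 1.8473

1.8473


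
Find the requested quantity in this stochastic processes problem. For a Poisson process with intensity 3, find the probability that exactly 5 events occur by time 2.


P(N(t)=k) = (lambda*t)^k * exp(-lambda*t) / k!
lambda*t = 6
= 6^5 * exp(-6) / 5!
= 7776 * 0.0025 / 120
= 0.1606

0.1606


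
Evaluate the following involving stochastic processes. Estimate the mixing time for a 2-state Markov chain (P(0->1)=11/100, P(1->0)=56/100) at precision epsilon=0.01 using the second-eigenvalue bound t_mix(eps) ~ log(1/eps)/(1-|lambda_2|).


lambda_2 = |1 - p01 - p10| = |1 - 0.1100 - 0.5600| = 0.3300
t_mix ~ log(1/eps)/(1 - |lambda_2|)
= log(100)/(1 - 0.3300) = 4.6052/0.6700
= 6.8734

6.8734


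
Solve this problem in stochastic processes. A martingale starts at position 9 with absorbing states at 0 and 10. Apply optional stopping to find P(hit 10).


By optional stopping theorem: E(M at tau) = M(0) = 9
P(hit 10)*10 + P(hit 0)*0 = 9
P(hit 10) = (9 - 0)/(10 - 0) = 9/10 = 0.9000

0.9000


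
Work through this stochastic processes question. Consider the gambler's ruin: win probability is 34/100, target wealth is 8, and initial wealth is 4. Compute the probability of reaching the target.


Gambler's ruin formula:
r = q/p = 0.6600/0.3400 = 1.9412
P(win) = (1 - r^i)/(1 - r^N)
= (1 - 1.9412^4)/(1 - 1.9412^8)
= 0.0658

0.0658


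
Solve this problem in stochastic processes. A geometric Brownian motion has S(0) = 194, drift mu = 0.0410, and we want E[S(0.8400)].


E[S(t)] = S(0) * exp(mu * t)
= 194 * exp(0.0410 * 0.8400)
= 194 * 1.0350
= 200.7977

200.7977


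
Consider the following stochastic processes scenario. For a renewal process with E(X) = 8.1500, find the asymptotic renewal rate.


Long-run renewal rate = 1/E(X)
= 1/8.1500
= 0.1227

0.1227


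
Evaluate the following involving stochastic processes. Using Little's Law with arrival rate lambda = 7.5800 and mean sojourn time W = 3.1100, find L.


Little's Law: L = lambda * W
= 7.5800 * 3.1100
= 23.5738

23.5738


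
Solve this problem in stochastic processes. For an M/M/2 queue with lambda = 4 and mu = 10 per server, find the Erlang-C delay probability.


a = lambda/mu = 0.4000
rho = a/c = 0.2000
Erlang-C formula applied:
C(c,a) = 0.0667

0.0667


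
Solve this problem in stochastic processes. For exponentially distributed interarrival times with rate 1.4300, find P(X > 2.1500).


P(X > t) = exp(-lambda * t)
= exp(-1.4300 * 2.1500)
= exp(-3.0745) = 0.0462

0.0462


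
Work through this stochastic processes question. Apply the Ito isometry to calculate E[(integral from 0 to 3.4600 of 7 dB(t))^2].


By Ito isometry: E[(int f dB)^2] = int f^2 dt
= 7^2 * 3.4600
= 49 * 3.4600 = 169.5400

169.5400


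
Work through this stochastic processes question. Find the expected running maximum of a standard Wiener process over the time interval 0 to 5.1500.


E(max B(s)) = sqrt(2t/pi)
= sqrt(2*5.1500/pi)
= sqrt(3.2786)
= 1.8107

1.8107


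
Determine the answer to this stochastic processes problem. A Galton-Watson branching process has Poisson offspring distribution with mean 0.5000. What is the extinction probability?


Since mu = 0.5000 <= 1, extinction probability = 1.

1.0000


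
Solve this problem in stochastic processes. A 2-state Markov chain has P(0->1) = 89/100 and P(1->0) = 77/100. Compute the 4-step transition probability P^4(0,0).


Computing P^4 by matrix multiplication.
P = [[0.1100, 0.8900], [0.7700, 0.2300]]
After raising P to the power 4:
P^4(0,0) = 0.5656

0.5656


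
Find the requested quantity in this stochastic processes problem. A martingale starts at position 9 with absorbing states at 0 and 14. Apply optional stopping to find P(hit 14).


By optional stopping theorem: E(M at tau) = M(0) = 9
P(hit 14)*14 + P(hit 0)*0 = 9
P(hit 14) = (9 - 0)/(14 - 0) = 9/14 = 0.6429

0.6429


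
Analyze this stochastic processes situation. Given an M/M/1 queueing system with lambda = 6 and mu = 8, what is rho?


rho = lambda/mu
= 6/8
= 0.7500

0.7500


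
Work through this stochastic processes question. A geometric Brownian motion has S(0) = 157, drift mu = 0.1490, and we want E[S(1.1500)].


E[S(t)] = S(0) * exp(mu * t)
= 157 * exp(0.1490 * 1.1500)
= 157 * 1.1869
= 186.3443

186.3443


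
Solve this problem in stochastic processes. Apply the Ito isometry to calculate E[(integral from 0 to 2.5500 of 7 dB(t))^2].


By Ito isometry: E[(int f dB)^2] = int f^2 dt
= 7^2 * 2.5500
= 49 * 2.5500 = 124.9500

124.9500


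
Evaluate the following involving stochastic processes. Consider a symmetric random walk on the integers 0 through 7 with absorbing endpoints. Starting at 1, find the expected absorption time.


For symmetric RW on 0,...,N with absorbing barriers, E(i) = i*(N-i)
E(1) = 1 * 6 = 6

6


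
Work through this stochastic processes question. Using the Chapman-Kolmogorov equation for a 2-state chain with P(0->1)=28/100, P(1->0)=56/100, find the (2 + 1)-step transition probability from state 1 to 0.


P^3 = P^2 * P^1
Computing via matrix multiplication of the transition matrix.
Entry (1,0) of P^3 = 0.6639

0.6639


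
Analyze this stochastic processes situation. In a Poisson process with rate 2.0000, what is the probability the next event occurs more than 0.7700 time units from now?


P(X > t) = exp(-lambda * t)
= exp(-2.0000 * 0.7700)
= exp(-1.5400) = 0.2144

0.2144


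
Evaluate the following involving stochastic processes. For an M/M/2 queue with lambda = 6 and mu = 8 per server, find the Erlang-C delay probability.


a = lambda/mu = 0.7500
rho = a/c = 0.3750
Erlang-C formula applied:
C(c,a) = 0.2045

0.2045


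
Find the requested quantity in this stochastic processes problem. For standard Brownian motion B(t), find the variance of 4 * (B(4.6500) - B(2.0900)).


Var(alpha*(B(t)-B(s))) = alpha^2 * (t-s)
= 4^2 * (4.6500 - 2.0900)
= 16 * 2.5600
= 40.9600

40.9600


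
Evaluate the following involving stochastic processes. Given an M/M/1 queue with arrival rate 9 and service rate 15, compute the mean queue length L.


rho = 9/15 = 0.6000
L = rho/(1-rho)
= 0.6000/0.4000
= 1.5000

1.5000


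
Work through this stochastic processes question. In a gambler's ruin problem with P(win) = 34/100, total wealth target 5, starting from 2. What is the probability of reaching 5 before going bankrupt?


Gambler's ruin formula:
r = q/p = 0.6600/0.3400 = 1.9412
P(win) = (1 - r^i)/(1 - r^N)
= (1 - 1.9412^2)/(1 - 1.9412^5)
= 0.1042

0.1042


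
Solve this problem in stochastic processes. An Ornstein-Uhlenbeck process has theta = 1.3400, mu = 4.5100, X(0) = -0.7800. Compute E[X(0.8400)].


E[X(t)] = mu + (X(0) - mu)*exp(-theta*t)
= 4.5100 + (-0.7800 - 4.5100)*exp(-1.3400*0.8400)
= 4.5100 + -5.2900 * 0.3245
= 2.7936

2.7936


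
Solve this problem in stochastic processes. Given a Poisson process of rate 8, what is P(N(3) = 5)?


P(N(t)=k) = (lambda*t)^k * exp(-lambda*t) / k!
lambda*t = 24
= 24^5 * exp(-24) / 5!
= 7962624 * 3.7751e-11 / 120
= 2.5050e-06

2.5050e-06


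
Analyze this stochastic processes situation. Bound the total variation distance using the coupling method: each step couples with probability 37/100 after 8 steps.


TV distance bound <= (1-delta)^n
= (1 - 0.3700)^8
= 0.6300^8
= 0.0248

0.0248


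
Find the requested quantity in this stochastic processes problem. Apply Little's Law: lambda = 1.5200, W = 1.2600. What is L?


Little's Law: L = lambda * W
= 1.5200 * 1.2600
= 1.9152

1.9152


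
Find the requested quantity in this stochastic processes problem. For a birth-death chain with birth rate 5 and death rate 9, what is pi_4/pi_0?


For birth-death process, pi_n/pi_0 = (lambda/mu)^n
= (5/9)^4
= 0.0953

0.0953


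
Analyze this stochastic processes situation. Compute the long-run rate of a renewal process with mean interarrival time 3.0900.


Long-run renewal rate = 1/E(X)
= 1/3.0900
= 0.3236

0.3236


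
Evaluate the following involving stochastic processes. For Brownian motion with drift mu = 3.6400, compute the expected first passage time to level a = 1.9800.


Expected first passage time = a/mu
= 1.9800/3.6400
= 0.5440

0.5440


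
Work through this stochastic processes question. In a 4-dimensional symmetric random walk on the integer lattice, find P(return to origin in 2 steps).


P(return in 2 steps) = P(reverse first step) = 1/(2d)
= 1/8
= 0.1250

0.1250


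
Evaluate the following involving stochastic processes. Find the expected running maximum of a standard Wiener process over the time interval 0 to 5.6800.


E(max B(s)) = sqrt(2t/pi)
= sqrt(2*5.6800/pi)
= sqrt(3.6160)
= 1.9016

1.9016


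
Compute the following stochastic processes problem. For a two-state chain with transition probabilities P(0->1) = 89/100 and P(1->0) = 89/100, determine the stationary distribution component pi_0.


Stationary distribution: pi_0 = p10/(p01+p10), pi_1 = p01/(p01+p10)
p01 = 0.8900, p10 = 0.8900
pi_0 = 0.5000

0.5000


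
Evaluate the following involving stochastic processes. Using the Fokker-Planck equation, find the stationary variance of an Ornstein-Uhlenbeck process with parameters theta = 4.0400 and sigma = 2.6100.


Stationary variance = sigma^2 / (2*theta)
= 2.6100^2 / (2*4.0400)
= 6.8121 / 8.0800
= 0.8431

0.8431


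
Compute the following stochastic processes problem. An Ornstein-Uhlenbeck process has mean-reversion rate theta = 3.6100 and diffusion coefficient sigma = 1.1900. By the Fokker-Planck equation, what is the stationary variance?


Stationary variance = sigma^2 / (2*theta)
= 1.1900^2 / (2*3.6100)
= 1.4161 / 7.2200
= 0.1961

0.1961


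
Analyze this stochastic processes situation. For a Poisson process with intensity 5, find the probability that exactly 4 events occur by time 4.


P(N(t)=k) = (lambda*t)^k * exp(-lambda*t) / k!
lambda*t = 20
= 20^4 * exp(-20) / 4!
= 160000 * 2.0612e-09 / 24
= 1.3741e-05

1.3741e-05


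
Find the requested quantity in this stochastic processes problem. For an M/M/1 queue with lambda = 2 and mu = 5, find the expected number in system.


rho = 2/5 = 0.4000
L = rho/(1-rho)
= 0.4000/0.6000
= 0.6667

0.6667


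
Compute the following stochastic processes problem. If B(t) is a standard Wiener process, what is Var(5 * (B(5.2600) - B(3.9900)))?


Var(alpha*(B(t)-B(s))) = alpha^2 * (t-s)
= 5^2 * (5.2600 - 3.9900)
= 25 * 1.2700
= 31.7500

31.7500


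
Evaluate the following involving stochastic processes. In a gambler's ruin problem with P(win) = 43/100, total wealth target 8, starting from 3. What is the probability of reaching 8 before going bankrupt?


Gambler's ruin formula:
r = q/p = 0.5700/0.4300 = 1.3256
P(win) = (1 - r^i)/(1 - r^N)
= (1 - 1.3256^3)/(1 - 1.3256^8)
= 0.1558

0.1558


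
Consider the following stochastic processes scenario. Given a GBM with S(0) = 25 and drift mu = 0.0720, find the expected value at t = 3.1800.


E[S(t)] = S(0) * exp(mu * t)
= 25 * exp(0.0720 * 3.1800)
= 25 * 1.2573
= 31.4323

31.4323


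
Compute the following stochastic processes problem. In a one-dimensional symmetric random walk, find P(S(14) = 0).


P(S(14) = 0) = C(14,7) / 4^7
= 3432 / 16384
= 0.2095

0.2095


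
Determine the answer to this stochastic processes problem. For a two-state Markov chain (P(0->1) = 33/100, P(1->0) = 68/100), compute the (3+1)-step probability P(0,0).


P^4 = P^3 * P^1
Computing via matrix multiplication of the transition matrix.
Entry (0,0) of P^4 = 0.6733

0.6733


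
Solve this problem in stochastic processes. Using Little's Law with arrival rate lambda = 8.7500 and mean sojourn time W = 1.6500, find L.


Little's Law: L = lambda * W
= 8.7500 * 1.6500
= 14.4375

14.4375


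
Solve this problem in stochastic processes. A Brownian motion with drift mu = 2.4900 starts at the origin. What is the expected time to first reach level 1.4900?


Expected first passage time = a/mu
= 1.4900/2.4900
= 0.5984

0.5984


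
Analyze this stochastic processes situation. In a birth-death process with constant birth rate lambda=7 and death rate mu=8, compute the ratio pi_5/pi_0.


For birth-death process, pi_n/pi_0 = (lambda/mu)^n
= (7/8)^5
= 0.5129

0.5129


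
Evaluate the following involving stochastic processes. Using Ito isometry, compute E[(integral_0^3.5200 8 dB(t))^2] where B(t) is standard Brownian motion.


By Ito isometry: E[(int f dB)^2] = int f^2 dt
= 8^2 * 3.5200
= 64 * 3.5200 = 225.2800

225.2800


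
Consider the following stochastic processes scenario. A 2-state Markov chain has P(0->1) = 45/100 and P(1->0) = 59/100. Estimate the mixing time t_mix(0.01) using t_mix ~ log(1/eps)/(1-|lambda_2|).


lambda_2 = |1 - p01 - p10| = |1 - 0.4500 - 0.5900| = 0.0400
t_mix ~ log(1/eps)/(1 - |lambda_2|)
= log(100)/(1 - 0.0400) = 4.6052/0.9600
= 4.7971

4.7971


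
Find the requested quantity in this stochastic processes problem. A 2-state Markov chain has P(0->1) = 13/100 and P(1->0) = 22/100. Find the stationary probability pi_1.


Stationary distribution: pi_0 = p10/(p01+p10), pi_1 = p01/(p01+p10)
p01 = 0.1300, p10 = 0.2200
pi_1 = 0.3714

0.3714


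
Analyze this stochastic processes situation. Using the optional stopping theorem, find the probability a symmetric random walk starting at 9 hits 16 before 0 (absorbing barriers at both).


By optional stopping theorem: E(M at tau) = M(0) = 9
P(hit 16)*16 + P(hit 0)*0 = 9
P(hit 16) = (9 - 0)/(16 - 0) = 9/16 = 0.5625

0.5625


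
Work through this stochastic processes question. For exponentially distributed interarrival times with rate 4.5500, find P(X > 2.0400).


P(X > t) = exp(-lambda * t)
= exp(-4.5500 * 2.0400)
= exp(-9.2820) = 9.3085e-05

9.3085e-05


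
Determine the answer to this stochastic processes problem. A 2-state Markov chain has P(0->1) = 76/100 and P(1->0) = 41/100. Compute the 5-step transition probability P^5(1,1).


Computing P^5 by matrix multiplication.
P = [[0.2400, 0.7600], [0.4100, 0.5900]]
After raising P to the power 5:
P^5(1,1) = 0.6495

0.6495


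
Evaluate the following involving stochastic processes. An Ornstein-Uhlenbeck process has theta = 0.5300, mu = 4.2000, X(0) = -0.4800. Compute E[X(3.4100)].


E[X(t)] = mu + (X(0) - mu)*exp(-theta*t)
= 4.2000 + (-0.4800 - 4.2000)*exp(-0.5300*3.4100)
= 4.2000 + -4.6800 * 0.1641
= 3.4320

3.4320


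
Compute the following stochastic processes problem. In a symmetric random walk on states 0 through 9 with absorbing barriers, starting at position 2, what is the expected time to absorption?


For symmetric RW on 0,...,N with absorbing barriers, E(i) = i*(N-i)
E(2) = 2 * 7 = 14

14


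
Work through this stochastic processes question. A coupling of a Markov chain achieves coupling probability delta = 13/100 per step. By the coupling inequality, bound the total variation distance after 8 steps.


TV distance bound <= (1-delta)^n
= (1 - 0.1300)^8
= 0.8700^8
= 0.3282

0.3282


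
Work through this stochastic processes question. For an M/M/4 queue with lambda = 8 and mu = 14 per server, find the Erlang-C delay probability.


a = lambda/mu = 0.5714
rho = a/c = 0.1429
Erlang-C formula applied:
C(c,a) = 0.0029

0.0029


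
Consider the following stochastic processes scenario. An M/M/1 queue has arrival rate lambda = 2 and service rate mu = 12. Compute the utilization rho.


rho = lambda/mu
= 2/12
= 0.1667

0.1667


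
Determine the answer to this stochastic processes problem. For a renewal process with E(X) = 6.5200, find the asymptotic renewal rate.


Long-run renewal rate = 1/E(X)
= 1/6.5200
= 0.1534

0.1534


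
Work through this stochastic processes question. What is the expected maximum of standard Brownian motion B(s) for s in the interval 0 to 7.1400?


E(max B(s)) = sqrt(2t/pi)
= sqrt(2*7.1400/pi)
= sqrt(4.5455)
= 2.1320

2.1320


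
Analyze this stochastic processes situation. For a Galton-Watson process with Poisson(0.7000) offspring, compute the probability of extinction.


Since mu = 0.7000 <= 1, extinction probability = 1.

1.0000


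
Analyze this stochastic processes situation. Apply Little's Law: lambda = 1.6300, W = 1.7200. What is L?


Little's Law: L = lambda * W
= 1.6300 * 1.7200
= 2.8036

2.8036


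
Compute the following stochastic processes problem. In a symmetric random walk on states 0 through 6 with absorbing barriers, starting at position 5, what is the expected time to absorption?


For symmetric RW on 0,...,N with absorbing barriers, E(i) = i*(N-i)
E(5) = 5 * 1 = 5

5


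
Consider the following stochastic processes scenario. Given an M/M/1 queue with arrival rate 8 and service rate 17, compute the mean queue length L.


rho = 8/17 = 0.4706
L = rho/(1-rho)
= 0.4706/0.5294
= 0.8889

0.8889


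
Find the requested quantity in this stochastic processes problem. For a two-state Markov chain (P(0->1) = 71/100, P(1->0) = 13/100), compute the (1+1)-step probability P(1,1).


P^2 = P^1 * P^1
Computing via matrix multiplication of the transition matrix.
Entry (1,1) of P^2 = 0.8492

0.8492


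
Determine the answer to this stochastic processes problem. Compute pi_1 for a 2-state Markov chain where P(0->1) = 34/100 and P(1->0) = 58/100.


Stationary distribution: pi_0 = p10/(p01+p10), pi_1 = p01/(p01+p10)
p01 = 0.3400, p10 = 0.5800
pi_1 = 0.3696

0.3696


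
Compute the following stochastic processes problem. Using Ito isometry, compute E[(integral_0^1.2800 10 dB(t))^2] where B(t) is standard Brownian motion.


By Ito isometry: E[(int f dB)^2] = int f^2 dt
= 10^2 * 1.2800
= 100 * 1.2800 = 128.0000

128.0000


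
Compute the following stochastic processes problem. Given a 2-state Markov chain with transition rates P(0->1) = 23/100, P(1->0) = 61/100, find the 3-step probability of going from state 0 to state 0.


Computing P^3 by matrix multiplication.
P = [[0.7700, 0.2300], [0.6100, 0.3900]]
After raising P to the power 3:
P^3(0,0) = 0.7273

0.7273


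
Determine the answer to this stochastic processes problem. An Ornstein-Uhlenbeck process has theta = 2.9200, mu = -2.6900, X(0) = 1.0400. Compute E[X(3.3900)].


E[X(t)] = mu + (X(0) - mu)*exp(-theta*t)
= -2.6900 + (1.0400 - -2.6900)*exp(-2.9200*3.3900)
= -2.6900 + 3.7300 * 5.0235e-05
= -2.6898

-2.6898


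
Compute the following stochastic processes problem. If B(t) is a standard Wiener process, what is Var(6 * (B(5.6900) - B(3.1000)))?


Var(alpha*(B(t)-B(s))) = alpha^2 * (t-s)
= 6^2 * (5.6900 - 3.1000)
= 36 * 2.5900
= 93.2400

93.2400


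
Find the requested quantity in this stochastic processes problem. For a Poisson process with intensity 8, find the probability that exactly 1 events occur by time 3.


P(N(t)=k) = (lambda*t)^k * exp(-lambda*t) / k!
lambda*t = 24
= 24^1 * exp(-24) / 1!
= 24 * 3.7751e-11 / 1
= 9.0603e-10

9.0603e-10


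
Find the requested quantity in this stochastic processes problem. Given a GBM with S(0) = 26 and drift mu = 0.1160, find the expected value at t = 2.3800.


E[S(t)] = S(0) * exp(mu * t)
= 26 * exp(0.1160 * 2.3800)
= 26 * 1.3180
= 34.2668

34.2668


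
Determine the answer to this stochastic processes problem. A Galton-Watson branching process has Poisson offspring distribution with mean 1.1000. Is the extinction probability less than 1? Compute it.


Since mu = 1.1000 > 1, extinction prob q < 1.
Solve s = exp(mu*(s-1)) iteratively.
q = 0.8239

0.8239


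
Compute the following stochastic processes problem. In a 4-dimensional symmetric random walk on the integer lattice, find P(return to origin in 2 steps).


P(return in 2 steps) = P(reverse first step) = 1/(2d)
= 1/8
= 0.1250

0.1250


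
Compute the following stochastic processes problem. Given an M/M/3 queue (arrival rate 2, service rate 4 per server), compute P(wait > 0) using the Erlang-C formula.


a = lambda/mu = 0.5000
rho = a/c = 0.1667
Erlang-C formula applied:
C(c,a) = 0.0152

0.0152


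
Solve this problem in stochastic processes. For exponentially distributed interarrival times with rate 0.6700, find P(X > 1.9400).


P(X > t) = exp(-lambda * t)
= exp(-0.6700 * 1.9400)
= exp(-1.2998) = 0.2726

0.2726


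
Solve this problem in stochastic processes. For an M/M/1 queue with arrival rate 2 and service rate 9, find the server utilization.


rho = lambda/mu
= 2/9
= 0.2222

0.2222


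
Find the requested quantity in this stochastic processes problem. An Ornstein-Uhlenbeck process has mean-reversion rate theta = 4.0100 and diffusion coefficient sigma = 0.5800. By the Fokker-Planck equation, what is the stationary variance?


Stationary variance = sigma^2 / (2*theta)
= 0.5800^2 / (2*4.0100)
= 0.3364 / 8.0200
= 0.0419

0.0419


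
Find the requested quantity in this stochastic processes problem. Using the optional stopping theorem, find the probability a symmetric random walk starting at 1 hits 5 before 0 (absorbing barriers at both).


By optional stopping theorem: E(M at tau) = M(0) = 1
P(hit 5)*5 + P(hit 0)*0 = 1
P(hit 5) = (1 - 0)/(5 - 0) = 1/5 = 0.2000

0.2000


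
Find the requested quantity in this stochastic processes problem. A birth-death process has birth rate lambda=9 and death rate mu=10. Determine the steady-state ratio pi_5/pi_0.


For birth-death process, pi_n/pi_0 = (lambda/mu)^n
= (9/10)^5
= 0.5905

0.5905


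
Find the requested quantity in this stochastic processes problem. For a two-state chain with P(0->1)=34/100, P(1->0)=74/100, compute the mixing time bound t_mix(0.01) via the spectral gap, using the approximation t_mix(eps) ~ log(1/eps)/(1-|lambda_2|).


lambda_2 = |1 - p01 - p10| = |1 - 0.3400 - 0.7400| = 0.0800
t_mix ~ log(1/eps)/(1 - |lambda_2|)
= log(100)/(1 - 0.0800) = 4.6052/0.9200
= 5.0056

5.0056


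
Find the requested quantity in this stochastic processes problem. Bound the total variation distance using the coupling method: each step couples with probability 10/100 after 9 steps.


TV distance bound <= (1-delta)^n
= (1 - 0.1000)^9
= 0.9000^9
= 0.3874

0.3874


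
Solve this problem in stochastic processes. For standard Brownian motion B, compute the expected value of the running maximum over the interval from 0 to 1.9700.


E(max B(s)) = sqrt(2t/pi)
= sqrt(2*1.9700/pi)
= sqrt(1.2541)
= 1.1199

1.1199


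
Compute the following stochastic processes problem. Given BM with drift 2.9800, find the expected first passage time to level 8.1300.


Expected first passage time = a/mu
= 8.1300/2.9800
= 2.7282

2.7282


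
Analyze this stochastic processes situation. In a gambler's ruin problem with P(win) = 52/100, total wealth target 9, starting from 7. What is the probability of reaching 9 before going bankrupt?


Gambler's ruin formula:
r = q/p = 0.4800/0.5200 = 0.9231
P(win) = (1 - r^i)/(1 - r^N)
= (1 - 0.9231^7)/(1 - 0.9231^9)
= 0.8355

0.8355


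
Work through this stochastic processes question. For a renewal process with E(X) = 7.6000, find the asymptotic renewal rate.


Long-run renewal rate = 1/E(X)
= 1/7.6000
= 0.1316

0.1316


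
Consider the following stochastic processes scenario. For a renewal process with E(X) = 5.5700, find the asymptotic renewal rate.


Long-run renewal rate = 1/E(X)
= 1/5.5700
= 0.1795

0.1795


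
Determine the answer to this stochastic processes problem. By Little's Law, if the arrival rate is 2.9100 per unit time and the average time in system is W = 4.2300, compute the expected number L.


Little's Law: L = lambda * W
= 2.9100 * 4.2300
= 12.3093

12.3093


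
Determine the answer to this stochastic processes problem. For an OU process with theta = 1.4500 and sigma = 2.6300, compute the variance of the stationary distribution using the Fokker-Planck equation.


Stationary variance = sigma^2 / (2*theta)
= 2.6300^2 / (2*1.4500)
= 6.9169 / 2.9000
= 2.3851

2.3851


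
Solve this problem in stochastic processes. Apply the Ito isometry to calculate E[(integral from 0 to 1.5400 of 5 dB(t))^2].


By Ito isometry: E[(int f dB)^2] = int f^2 dt
= 5^2 * 1.5400
= 25 * 1.5400 = 38.5000

38.5000


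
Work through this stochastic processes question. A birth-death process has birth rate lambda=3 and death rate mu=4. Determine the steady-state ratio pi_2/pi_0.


For birth-death process, pi_n/pi_0 = (lambda/mu)^n
= (3/4)^2
= 0.5625

0.5625


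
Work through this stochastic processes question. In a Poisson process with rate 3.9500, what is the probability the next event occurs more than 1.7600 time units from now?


P(X > t) = exp(-lambda * t)
= exp(-3.9500 * 1.7600)
= exp(-6.9520) = 9.5672e-04

9.5672e-04


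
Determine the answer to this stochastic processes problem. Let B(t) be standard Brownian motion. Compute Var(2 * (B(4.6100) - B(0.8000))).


Var(alpha*(B(t)-B(s))) = alpha^2 * (t-s)
= 2^2 * (4.6100 - 0.8000)
= 4 * 3.8100
= 15.2400

15.2400


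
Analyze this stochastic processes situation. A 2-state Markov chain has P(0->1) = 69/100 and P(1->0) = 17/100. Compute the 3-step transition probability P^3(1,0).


Computing P^3 by matrix multiplication.
P = [[0.3100, 0.6900], [0.1700, 0.8300]]
After raising P to the power 3:
P^3(1,0) = 0.1971

0.1971


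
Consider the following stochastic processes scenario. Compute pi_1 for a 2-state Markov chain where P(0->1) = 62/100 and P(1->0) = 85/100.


Stationary distribution: pi_0 = p10/(p01+p10), pi_1 = p01/(p01+p10)
p01 = 0.6200, p10 = 0.8500
pi_1 = 0.4218

0.4218


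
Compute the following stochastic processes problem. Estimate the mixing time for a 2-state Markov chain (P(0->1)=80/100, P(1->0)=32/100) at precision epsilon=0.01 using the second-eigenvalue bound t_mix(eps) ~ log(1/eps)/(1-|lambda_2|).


lambda_2 = |1 - p01 - p10| = |1 - 0.8000 - 0.3200| = 0.1200
t_mix ~ log(1/eps)/(1 - |lambda_2|)
= log(100)/(1 - 0.1200) = 4.6052/0.8800
= 5.2331

5.2331


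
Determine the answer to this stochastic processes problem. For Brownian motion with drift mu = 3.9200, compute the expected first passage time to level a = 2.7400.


Expected first passage time = a/mu
= 2.7400/3.9200
= 0.6990

0.6990


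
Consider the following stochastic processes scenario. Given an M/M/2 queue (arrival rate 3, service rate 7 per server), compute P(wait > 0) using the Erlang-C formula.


a = lambda/mu = 0.4286
rho = a/c = 0.2143
Erlang-C formula applied:
C(c,a) = 0.0756

0.0756


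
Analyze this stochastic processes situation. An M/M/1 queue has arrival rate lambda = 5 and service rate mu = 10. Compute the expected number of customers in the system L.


rho = 5/10 = 0.5000
L = rho/(1-rho)
= 0.5000/0.5000
= 1.0000

1.0000


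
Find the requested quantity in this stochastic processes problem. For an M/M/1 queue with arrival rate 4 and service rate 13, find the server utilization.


rho = lambda/mu
= 4/13
= 0.3077

0.3077


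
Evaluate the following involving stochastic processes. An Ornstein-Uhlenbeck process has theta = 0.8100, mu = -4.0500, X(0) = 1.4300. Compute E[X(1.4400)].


E[X(t)] = mu + (X(0) - mu)*exp(-theta*t)
= -4.0500 + (1.4300 - -4.0500)*exp(-0.8100*1.4400)
= -4.0500 + 5.4800 * 0.3115
= -2.3431

-2.3431


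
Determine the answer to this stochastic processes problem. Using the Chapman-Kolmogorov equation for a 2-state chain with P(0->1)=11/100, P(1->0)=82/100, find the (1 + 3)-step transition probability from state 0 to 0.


P^4 = P^1 * P^3
Computing via matrix multiplication of the transition matrix.
Entry (0,0) of P^4 = 0.8817

0.8817


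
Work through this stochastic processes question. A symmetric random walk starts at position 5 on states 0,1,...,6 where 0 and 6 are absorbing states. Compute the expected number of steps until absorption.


For symmetric RW on 0,...,N with absorbing barriers, E(i) = i*(N-i)
E(5) = 5 * 1 = 5

5


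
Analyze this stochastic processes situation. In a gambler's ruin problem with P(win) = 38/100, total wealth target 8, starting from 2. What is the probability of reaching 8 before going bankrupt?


Gambler's ruin formula:
r = q/p = 0.6200/0.3800 = 1.6316
P(win) = (1 - r^i)/(1 - r^N)
= (1 - 1.6316^2)/(1 - 1.6316^8)
= 0.0338

0.0338


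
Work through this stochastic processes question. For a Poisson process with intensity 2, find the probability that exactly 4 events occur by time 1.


P(N(t)=k) = (lambda*t)^k * exp(-lambda*t) / k!
lambda*t = 2
= 2^4 * exp(-2) / 4!
= 16 * 0.1353 / 24
= 0.0902

0.0902


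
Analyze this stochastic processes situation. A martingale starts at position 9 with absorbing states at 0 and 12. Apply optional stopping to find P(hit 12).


By optional stopping theorem: E(M at tau) = M(0) = 9
P(hit 12)*12 + P(hit 0)*0 = 9
P(hit 12) = (9 - 0)/(12 - 0) = 3/4 = 0.7500

0.7500


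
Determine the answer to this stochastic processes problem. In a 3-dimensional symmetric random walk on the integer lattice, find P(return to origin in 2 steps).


P(return in 2 steps) = P(reverse first step) = 1/(2d)
= 1/6
= 0.1667

0.1667


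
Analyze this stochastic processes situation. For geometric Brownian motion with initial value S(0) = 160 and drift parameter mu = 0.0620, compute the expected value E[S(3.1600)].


E[S(t)] = S(0) * exp(mu * t)
= 160 * exp(0.0620 * 3.1600)
= 160 * 1.2164
= 194.6287

194.6287


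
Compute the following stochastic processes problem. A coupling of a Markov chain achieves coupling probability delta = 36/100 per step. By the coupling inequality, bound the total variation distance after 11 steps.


TV distance bound <= (1-delta)^n
= (1 - 0.3600)^11
= 0.6400^11
= 0.0074

0.0074


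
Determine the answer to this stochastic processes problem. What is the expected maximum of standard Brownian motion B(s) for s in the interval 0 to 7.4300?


E(max B(s)) = sqrt(2t/pi)
= sqrt(2*7.4300/pi)
= sqrt(4.7301)
= 2.1749

2.1749


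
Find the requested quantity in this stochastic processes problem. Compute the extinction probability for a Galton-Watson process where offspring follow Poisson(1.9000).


Since mu = 1.9000 > 1, extinction prob q < 1.
Solve s = exp(mu*(s-1)) iteratively.
q = 0.2328

0.2328


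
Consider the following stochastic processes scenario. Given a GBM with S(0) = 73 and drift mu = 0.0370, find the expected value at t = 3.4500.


E[S(t)] = S(0) * exp(mu * t)
= 73 * exp(0.0370 * 3.4500)
= 73 * 1.1362
= 82.9393

82.9393


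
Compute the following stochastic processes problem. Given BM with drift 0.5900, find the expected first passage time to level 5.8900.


Expected first passage time = a/mu
= 5.8900/0.5900
= 9.9831

9.9831


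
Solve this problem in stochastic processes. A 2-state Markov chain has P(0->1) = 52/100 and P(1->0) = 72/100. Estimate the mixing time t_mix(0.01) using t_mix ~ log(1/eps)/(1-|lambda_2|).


lambda_2 = |1 - p01 - p10| = |1 - 0.5200 - 0.7200| = 0.2400
t_mix ~ log(1/eps)/(1 - |lambda_2|)
= log(100)/(1 - 0.2400) = 4.6052/0.7600
= 6.0594

6.0594


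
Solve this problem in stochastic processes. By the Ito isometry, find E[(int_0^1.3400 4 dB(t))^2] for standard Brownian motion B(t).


By Ito isometry: E[(int f dB)^2] = int f^2 dt
= 4^2 * 1.3400
= 16 * 1.3400 = 21.4400

21.4400


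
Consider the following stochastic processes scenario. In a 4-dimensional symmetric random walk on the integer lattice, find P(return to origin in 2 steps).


P(return in 2 steps) = P(reverse first step) = 1/(2d)
= 1/8
= 0.1250

0.1250


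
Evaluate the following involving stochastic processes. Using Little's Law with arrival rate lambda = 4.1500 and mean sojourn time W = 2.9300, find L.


Little's Law: L = lambda * W
= 4.1500 * 2.9300
= 12.1595

12.1595


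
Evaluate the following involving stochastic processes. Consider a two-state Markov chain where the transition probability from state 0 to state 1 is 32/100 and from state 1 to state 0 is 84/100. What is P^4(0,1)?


Computing P^4 by matrix multiplication.
P = [[0.6800, 0.3200], [0.8400, 0.1600]]
After raising P to the power 4:
P^4(0,1) = 0.2757

0.2757


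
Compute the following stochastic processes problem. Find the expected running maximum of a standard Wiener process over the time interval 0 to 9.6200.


E(max B(s)) = sqrt(2t/pi)
= sqrt(2*9.6200/pi)
= sqrt(6.1243)
= 2.4747

2.4747


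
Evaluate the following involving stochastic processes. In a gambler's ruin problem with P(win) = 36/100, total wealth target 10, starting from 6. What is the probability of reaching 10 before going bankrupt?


Gambler's ruin formula:
r = q/p = 0.6400/0.3600 = 1.7778
P(win) = (1 - r^i)/(1 - r^N)
= (1 - 1.7778^6)/(1 - 1.7778^10)
= 0.0973

0.0973


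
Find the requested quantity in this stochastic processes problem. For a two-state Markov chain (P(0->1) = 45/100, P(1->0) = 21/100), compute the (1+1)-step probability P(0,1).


P^2 = P^1 * P^1
Computing via matrix multiplication of the transition matrix.
Entry (0,1) of P^2 = 0.6030

0.6030


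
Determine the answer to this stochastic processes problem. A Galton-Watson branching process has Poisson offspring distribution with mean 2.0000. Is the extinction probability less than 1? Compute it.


Since mu = 2.0000 > 1, extinction prob q < 1.
Solve s = exp(mu*(s-1)) iteratively.
q = 0.2032

0.2032
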